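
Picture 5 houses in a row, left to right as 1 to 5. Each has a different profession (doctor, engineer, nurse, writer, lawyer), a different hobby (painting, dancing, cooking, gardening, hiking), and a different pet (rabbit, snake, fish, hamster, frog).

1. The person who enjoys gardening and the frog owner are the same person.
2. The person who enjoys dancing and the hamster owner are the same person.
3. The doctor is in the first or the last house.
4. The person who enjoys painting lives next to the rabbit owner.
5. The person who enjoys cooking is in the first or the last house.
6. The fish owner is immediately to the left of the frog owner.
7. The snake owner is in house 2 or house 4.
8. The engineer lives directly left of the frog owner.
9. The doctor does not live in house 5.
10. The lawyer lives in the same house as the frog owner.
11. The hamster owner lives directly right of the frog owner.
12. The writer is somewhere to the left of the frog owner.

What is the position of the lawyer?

The doctor is in house 1 (clue 9).
House 5's profession must be nurse (nothing else left).
The only profession still possible for house 4 is lawyer.
That leaves rabbit as the pet for house 1.
So house 5 gets hamster for pet.
By clue 2, the person who enjoys dancing is in house 5.
Clue 4 places the person who enjoys painting in house 2.
The frog owner is in house 4 (clue 10).
House 1 hobby: only cooking fits.
That leaves fish as the pet for house 3.
The person who enjoys gardening is in house 4 (clue 1).
By clue 8, the engineer is in house 3.
House 2's profession must be writer (nothing else left).
The only hobby still possible for house 3 is hiking.
That leaves snake as the pet for house 2.
So: house 1 = doctor/cooking/rabbit, house 2 = writer/painting/snake, house 3 = engineer/hiking/fish, house 4 = lawyer/gardening/frog, house 5 = nurse/dancing/hamster.

4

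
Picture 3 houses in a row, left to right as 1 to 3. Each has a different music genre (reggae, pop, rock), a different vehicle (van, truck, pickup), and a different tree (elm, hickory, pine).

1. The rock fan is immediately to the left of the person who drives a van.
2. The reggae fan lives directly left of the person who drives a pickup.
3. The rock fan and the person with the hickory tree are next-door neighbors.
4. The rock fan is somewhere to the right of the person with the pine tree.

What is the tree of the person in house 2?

From clue 4, the rock fan must be in house 2.
By clue 4, the person with the pine tree is in house 1.
The only music genre still possible for house 3 is pop.
House 1 vehicle: only truck fits.
From clue 1, the person who drives a van must be in house 3.
By clue 2, the person who drives a pickup is in house 2.
The person with the hickory tree is in house 3 (clue 3).
House 1's music genre must be reggae (nothing else left).
So house 2 gets elm for tree.
So: house 1 = reggae/truck/pine, house 2 = rock/pickup/elm, house 3 = pop/van/hickory.

elm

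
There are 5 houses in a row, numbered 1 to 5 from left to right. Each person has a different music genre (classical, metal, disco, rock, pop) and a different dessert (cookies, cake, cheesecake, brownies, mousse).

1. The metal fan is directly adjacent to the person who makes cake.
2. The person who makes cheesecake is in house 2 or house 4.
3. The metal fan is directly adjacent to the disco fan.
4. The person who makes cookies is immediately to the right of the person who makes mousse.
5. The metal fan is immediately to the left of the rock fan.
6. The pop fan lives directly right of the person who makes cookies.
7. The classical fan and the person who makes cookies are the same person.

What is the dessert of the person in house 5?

brownies

The person who makes cheesecake is narrowed to house 2 or 4; consider each.
Placing it in house 4 leads to a contradiction, so it's in house 2.
Clue 4 places the person who makes cookies in house 4.
From clue 4, the person who makes mousse must be in house 3.
By clue 6, the pop fan is in house 5.
By clue 7, the classical fan is in house 4.
That leaves disco as the music genre for house 1.
That leaves metal as the music genre for house 2.
The only music genre still possible for house 3 is rock.
Clue 1 places the person who makes cake in house 1.
So house 5 gets brownies for dessert.
So: house 1 = disco/cake, house 2 = metal/cheesecake, house 3 = rock/mousse, house 4 = classical/cookies, house 5 = pop/brownies.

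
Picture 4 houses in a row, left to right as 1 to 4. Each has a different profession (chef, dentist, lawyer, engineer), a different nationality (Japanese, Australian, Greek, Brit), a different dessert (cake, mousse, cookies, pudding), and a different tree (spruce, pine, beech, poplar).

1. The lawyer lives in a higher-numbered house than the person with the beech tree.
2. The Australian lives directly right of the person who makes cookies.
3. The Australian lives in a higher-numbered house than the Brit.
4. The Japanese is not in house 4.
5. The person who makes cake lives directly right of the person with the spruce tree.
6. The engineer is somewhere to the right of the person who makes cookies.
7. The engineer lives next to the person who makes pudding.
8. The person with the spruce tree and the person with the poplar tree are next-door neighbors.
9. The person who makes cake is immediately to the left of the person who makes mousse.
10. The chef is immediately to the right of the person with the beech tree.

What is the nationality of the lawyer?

House 1 profession: only dentist fits.
That leaves pine as the tree for house 4.
The person who makes cake is narrowed to house 2 or 3; consider each.
Placing it in house 2 leads to a contradiction, so it's in house 3.
From clue 5, the person with the spruce tree must be in house 2.
Clue 9 places the person who makes mousse in house 4.
The only nationality still possible for house 4 is Greek.
The chef is narrowed to house 2 or 4; consider each.
Placing it in house 4 leads to a contradiction, so it's in house 2.
By clue 10, the person with the beech tree is in house 1.
The only profession still possible for house 3 is engineer.
The only profession still possible for house 4 is lawyer.
House 3's tree must be poplar (nothing else left).
Clue 7: the person who makes pudding is in house 2.
The only dessert still possible for house 1 is cookies.
Clue 2 places the Australian in house 2.
The Brit is in house 1 (clue 3).
House 3's nationality must be Japanese (nothing else left).
So: house 1 = dentist/Brit/cookies/beech, house 2 = chef/Australian/pudding/spruce, house 3 = engineer/Japanese/cake/poplar, house 4 = lawyer/Greek/mousse/pine.

Greek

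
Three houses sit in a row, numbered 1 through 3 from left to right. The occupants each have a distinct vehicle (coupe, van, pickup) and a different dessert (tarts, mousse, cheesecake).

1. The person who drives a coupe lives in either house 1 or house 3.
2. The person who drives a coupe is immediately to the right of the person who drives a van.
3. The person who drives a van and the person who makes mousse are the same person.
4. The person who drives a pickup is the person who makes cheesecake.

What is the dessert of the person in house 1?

cheesecake

The person who drives a coupe is in house 3 (clue 2).
From clue 2, the person who drives a van must be in house 2.
The person who makes mousse is in house 2 (clue 3).
The only vehicle still possible for house 1 is pickup.
By clue 4, the person who makes cheesecake is in house 1.
The only dessert still possible for house 3 is tarts.
So: house 1 = pickup/cheesecake, house 2 = van/mousse, house 3 = coupe/tarts.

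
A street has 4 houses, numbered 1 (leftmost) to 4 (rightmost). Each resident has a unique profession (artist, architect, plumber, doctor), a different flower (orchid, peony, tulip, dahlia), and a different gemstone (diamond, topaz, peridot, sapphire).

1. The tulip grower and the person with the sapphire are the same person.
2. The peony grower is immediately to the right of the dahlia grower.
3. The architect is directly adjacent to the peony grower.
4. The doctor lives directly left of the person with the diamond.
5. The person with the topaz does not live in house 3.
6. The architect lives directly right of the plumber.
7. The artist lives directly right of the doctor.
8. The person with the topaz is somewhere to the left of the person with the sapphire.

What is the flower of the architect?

tulip

The person with the topaz is narrowed to house 1 or 2; consider each.
Placing it in house 2 leads to a contradiction, so it's in house 1.
The architect is narrowed to house 2 or 3 or 4; consider each.
Placing it in house 2 and house 3 leads to a contradiction, so it's in house 4.
By clue 3, the peony grower is in house 3.
From clue 6, the plumber must be in house 3.
So house 1 gets doctor for profession.
House 2 profession: only artist fits.
The dahlia grower is in house 2 (clue 2).
From clue 4, the person with the diamond must be in house 2.
House 1's flower must be orchid (nothing else left).
So house 4 gets tulip for flower.
The only gemstone still possible for house 3 is peridot.
House 4 gemstone: only sapphire fits.
So: house 1 = doctor/orchid/topaz, house 2 = artist/dahlia/diamond, house 3 = plumber/peony/peridot, house 4 = architect/tulip/sapphire.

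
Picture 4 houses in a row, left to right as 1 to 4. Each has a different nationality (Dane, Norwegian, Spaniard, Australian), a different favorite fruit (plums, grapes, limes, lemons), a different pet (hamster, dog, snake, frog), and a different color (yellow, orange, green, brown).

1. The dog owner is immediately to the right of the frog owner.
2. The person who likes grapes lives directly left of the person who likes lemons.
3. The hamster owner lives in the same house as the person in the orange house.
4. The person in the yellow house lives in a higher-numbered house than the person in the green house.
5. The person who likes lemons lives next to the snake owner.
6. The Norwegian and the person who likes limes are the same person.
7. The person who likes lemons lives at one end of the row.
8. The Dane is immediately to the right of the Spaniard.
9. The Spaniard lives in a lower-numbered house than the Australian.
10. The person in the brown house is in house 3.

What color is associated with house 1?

green

Clue 7: the person who likes lemons is in house 4.
By clue 10, the person in the brown house is in house 3.
By clue 2, the person who likes grapes is in house 3.
Clue 5 places the snake owner in house 3.
By clue 1, the dog owner is in house 2.
The frog owner is in house 1 (clue 1).
The only pet still possible for house 4 is hamster.
From clue 3, the person in the orange house must be in house 4.
House 1 color: only green fits.
So house 2 gets yellow for color.
The Norwegian is narrowed to house 1 or 2; consider each.
Placing it in house 2 leads to a contradiction, so it's in house 1.
Clue 6 places the person who likes limes in house 1.
The only favorite fruit still possible for house 2 is plums.
House 2 nationality: only Spaniard fits.
The Dane is in house 3 (clue 8).
So house 4 gets Australian for nationality.
So: house 1 = Norwegian/limes/frog/green, house 2 = Spaniard/plums/dog/yellow, house 3 = Dane/grapes/snake/brown, house 4 = Australian/lemons/hamster/orange.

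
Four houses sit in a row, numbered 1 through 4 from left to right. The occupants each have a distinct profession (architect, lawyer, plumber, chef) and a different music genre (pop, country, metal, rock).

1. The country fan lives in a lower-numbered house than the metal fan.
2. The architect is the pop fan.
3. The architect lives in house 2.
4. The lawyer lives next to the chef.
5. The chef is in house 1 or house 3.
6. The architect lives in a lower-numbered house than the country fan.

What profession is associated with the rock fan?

The architect is in house 2 (clue 3).
By clue 6, the country fan is in house 3.
Clue 1 places the metal fan in house 4.
By clue 2, the pop fan is in house 2.
Clue 4: the lawyer is in house 4.
The chef is in house 3 (clue 4).
House 1's profession must be plumber (nothing else left).
So house 1 gets rock for music genre.
So: house 1 = plumber/rock, house 2 = architect/pop, house 3 = chef/country, house 4 = lawyer/metal.

plumber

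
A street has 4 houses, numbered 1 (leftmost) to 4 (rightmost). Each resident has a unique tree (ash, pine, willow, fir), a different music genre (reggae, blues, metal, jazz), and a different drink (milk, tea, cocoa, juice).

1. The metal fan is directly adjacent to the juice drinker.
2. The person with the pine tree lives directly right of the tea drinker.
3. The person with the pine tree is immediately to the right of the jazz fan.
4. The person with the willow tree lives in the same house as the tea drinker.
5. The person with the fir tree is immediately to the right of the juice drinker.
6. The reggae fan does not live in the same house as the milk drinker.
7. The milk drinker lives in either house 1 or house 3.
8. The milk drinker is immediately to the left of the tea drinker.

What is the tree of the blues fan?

The milk drinker is in house 1 (clue 8).
Clue 8: the tea drinker is in house 2.
House 3's drink must be juice (nothing else left).
House 4's drink must be cocoa (nothing else left).
The person with the pine tree is in house 3 (clue 2).
From clue 3, the jazz fan must be in house 2.
By clue 4, the person with the willow tree is in house 2.
Clue 5: the person with the fir tree is in house 4.
House 1's tree must be ash (nothing else left).
So house 1 gets blues for music genre.
House 3's music genre must be reggae (nothing else left).
So house 4 gets metal for music genre.
So: house 1 = ash/blues/milk, house 2 = willow/jazz/tea, house 3 = pine/reggae/juice, house 4 = fir/metal/cocoa.

ash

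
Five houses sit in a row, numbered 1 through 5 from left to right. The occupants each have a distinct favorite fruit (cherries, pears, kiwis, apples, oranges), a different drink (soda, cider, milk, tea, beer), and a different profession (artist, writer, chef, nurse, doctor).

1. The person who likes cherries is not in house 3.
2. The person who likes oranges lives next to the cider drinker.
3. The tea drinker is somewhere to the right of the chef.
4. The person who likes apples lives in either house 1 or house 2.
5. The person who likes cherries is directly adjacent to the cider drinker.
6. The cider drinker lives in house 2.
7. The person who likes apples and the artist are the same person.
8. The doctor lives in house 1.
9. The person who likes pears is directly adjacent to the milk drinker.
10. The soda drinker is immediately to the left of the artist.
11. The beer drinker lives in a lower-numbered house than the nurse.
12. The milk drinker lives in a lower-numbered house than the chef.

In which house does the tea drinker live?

From clue 6, the cider drinker must be in house 2.
From clue 8, the doctor must be in house 1.
By clue 10, the soda drinker is in house 1.
Clue 10: the artist is in house 2.
House 3 drink: only milk fits.
House 4's drink must be beer (nothing else left).
House 5 drink: only tea fits.
Clue 5 places the person who likes cherries in house 1.
Clue 7 places the person who likes apples in house 2.
The nurse is in house 5 (clue 11).
From clue 12, the chef must be in house 4.
That leaves oranges as the favorite fruit for house 3.
So house 5 gets kiwis for favorite fruit.
House 3's profession must be writer (nothing else left).
House 4 favorite fruit: only pears fits.
So: house 1 = cherries/soda/doctor, house 2 = apples/cider/artist, house 3 = oranges/milk/writer, house 4 = pears/beer/chef, house 5 = kiwis/tea/nurse.

5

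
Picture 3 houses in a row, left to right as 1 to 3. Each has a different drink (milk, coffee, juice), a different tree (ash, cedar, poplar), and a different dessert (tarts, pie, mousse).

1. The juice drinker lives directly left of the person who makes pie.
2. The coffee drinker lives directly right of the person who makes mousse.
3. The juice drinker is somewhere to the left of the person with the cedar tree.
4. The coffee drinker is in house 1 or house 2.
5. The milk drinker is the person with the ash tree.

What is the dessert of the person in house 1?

mousse

Clue 4 places the coffee drinker in house 2.
That leaves juice as the drink for house 1.
House 3's drink must be milk (nothing else left).
Clue 1: the person who makes pie is in house 2.
The person who makes mousse is in house 1 (clue 2).
Clue 5: the person with the ash tree is in house 3.
House 1's tree must be poplar (nothing else left).
So house 2 gets cedar for tree.
The only dessert still possible for house 3 is tarts.
So: house 1 = juice/poplar/mousse, house 2 = coffee/cedar/pie, house 3 = milk/ash/tarts.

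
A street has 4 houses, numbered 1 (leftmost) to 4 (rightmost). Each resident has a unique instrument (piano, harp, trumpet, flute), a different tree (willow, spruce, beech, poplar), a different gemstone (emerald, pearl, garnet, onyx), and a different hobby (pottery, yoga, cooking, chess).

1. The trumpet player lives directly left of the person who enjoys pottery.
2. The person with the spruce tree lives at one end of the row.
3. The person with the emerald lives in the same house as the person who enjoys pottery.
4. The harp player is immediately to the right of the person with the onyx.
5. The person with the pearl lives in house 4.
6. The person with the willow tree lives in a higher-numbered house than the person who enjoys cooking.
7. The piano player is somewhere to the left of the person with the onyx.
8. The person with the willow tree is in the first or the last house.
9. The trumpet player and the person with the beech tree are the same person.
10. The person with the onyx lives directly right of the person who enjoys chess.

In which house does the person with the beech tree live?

By clue 5, the person with the pearl is in house 4.
From clue 8, the person with the willow tree must be in house 4.
That leaves spruce as the tree for house 1.
So house 1 gets garnet for gemstone.
So house 4 gets yoga for hobby.
The trumpet player is in house 2 (clue 1).
The person who enjoys pottery is in house 3 (clue 1).
From clue 3, the person with the emerald must be in house 3.
The person with the beech tree is in house 2 (clue 9).
House 3's tree must be poplar (nothing else left).
House 2 gemstone: only onyx fits.
The harp player is in house 3 (clue 4).
Clue 10: the person who enjoys chess is in house 1.
House 1 instrument: only piano fits.
That leaves flute as the instrument for house 4.
The only hobby still possible for house 2 is cooking.
So: house 1 = piano/spruce/garnet/chess, house 2 = trumpet/beech/onyx/cooking, house 3 = harp/poplar/emerald/pottery, house 4 = flute/willow/pearl/yoga.

2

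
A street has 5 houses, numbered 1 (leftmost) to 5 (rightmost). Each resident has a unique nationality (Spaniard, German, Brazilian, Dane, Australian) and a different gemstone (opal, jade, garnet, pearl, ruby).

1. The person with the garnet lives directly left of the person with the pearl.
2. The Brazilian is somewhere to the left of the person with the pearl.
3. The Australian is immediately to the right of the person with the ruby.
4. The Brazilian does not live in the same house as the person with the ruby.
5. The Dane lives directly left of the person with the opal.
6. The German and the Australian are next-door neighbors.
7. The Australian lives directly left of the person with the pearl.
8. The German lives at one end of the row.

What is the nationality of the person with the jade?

The Australian is narrowed to house 2 or 4; consider each.
Placing it in house 2 leads to a contradiction, so it's in house 4.
Clue 3: the person with the ruby is in house 3.
Clue 6: the German is in house 5.
By clue 7, the person with the pearl is in house 5.
House 1's gemstone must be jade (nothing else left).
By clue 1, the person with the garnet is in house 4.
House 2's gemstone must be opal (nothing else left).
Clue 5 places the Dane in house 1.
That leaves Spaniard as the nationality for house 3.
House 2's nationality must be Brazilian (nothing else left).
So: house 1 = Dane/jade, house 2 = Brazilian/opal, house 3 = Spaniard/ruby, house 4 = Australian/garnet, house 5 = German/pearl.

Dane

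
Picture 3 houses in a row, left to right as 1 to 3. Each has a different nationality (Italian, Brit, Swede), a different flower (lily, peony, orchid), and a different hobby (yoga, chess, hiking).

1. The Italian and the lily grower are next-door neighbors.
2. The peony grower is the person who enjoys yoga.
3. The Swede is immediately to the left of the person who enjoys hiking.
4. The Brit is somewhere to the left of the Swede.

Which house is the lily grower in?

2

Clue 4 places the Brit in house 1.
Clue 4: the Swede is in house 2.
House 3's nationality must be Italian (nothing else left).
The lily grower is in house 2 (clue 1).
Clue 3: the person who enjoys hiking is in house 3.
Clue 2 places the peony grower in house 1.
By clue 2, the person who enjoys yoga is in house 1.
The only flower still possible for house 3 is orchid.
The only hobby still possible for house 2 is chess.
So: house 1 = Brit/peony/yoga, house 2 = Swede/lily/chess, house 3 = Italian/orchid/hiking.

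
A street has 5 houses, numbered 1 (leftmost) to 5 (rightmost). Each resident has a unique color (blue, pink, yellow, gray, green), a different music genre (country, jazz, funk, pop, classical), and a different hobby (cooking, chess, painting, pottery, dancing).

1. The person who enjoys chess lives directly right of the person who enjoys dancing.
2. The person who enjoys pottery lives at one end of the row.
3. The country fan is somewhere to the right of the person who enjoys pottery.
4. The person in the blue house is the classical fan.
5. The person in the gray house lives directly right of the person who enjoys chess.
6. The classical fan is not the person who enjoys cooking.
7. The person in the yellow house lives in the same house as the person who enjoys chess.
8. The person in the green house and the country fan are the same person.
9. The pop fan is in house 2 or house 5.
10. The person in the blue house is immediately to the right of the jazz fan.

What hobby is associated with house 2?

Clue 3: the person who enjoys pottery is in house 1.
So house 1 gets pink for color.
The person in the gray house is narrowed to house 4 or 5; consider each.
Placing it in house 4 leads to a contradiction, so it's in house 5.
By clue 5, the person who enjoys chess is in house 4.
By clue 7, the person in the yellow house is in house 4.
The person who enjoys dancing is in house 3 (clue 1).
House 4's music genre must be funk (nothing else left).
House 5 music genre: only pop fits.
House 1 music genre: only jazz fits.
By clue 10, the person in the blue house is in house 2.
House 3's color must be green (nothing else left).
The classical fan is in house 2 (clue 4).
By clue 6, the person who enjoys cooking is in house 5.
The country fan is in house 3 (clue 8).
So house 2 gets painting for hobby.
So: house 1 = pink/jazz/pottery, house 2 = blue/classical/painting, house 3 = green/country/dancing, house 4 = yellow/funk/chess, house 5 = gray/pop/cooking.

painting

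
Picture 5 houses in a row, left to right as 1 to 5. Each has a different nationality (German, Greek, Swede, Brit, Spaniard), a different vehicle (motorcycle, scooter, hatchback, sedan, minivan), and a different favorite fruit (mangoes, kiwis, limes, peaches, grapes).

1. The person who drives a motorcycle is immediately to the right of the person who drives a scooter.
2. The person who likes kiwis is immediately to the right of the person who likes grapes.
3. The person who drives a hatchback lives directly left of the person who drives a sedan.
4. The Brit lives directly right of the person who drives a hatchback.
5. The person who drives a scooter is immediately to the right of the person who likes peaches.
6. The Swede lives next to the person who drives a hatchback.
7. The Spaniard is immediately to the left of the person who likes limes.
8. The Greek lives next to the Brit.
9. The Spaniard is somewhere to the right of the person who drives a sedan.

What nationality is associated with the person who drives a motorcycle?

German

House 5's nationality must be German (nothing else left).
The Brit is narrowed to house 2 or 3; consider each.
Placing it in house 2 leads to a contradiction, so it's in house 3.
From clue 4, the person who drives a hatchback must be in house 2.
House 1 nationality: only Swede fits.
That leaves Greek as the nationality for house 2.
That leaves Spaniard as the nationality for house 4.
House 1's vehicle must be minivan (nothing else left).
The only vehicle still possible for house 3 is sedan.
So house 5 gets motorcycle for vehicle.
Clue 5: the person who likes peaches is in house 3.
The person who likes limes is in house 5 (clue 7).
House 4's vehicle must be scooter (nothing else left).
The person who likes kiwis is in house 2 (clue 2).
By clue 2, the person who likes grapes is in house 1.
House 4 favorite fruit: only mangoes fits.
So: house 1 = Swede/minivan/grapes, house 2 = Greek/hatchback/kiwis, house 3 = Brit/sedan/peaches, house 4 = Spaniard/scooter/mangoes, house 5 = German/motorcycle/limes.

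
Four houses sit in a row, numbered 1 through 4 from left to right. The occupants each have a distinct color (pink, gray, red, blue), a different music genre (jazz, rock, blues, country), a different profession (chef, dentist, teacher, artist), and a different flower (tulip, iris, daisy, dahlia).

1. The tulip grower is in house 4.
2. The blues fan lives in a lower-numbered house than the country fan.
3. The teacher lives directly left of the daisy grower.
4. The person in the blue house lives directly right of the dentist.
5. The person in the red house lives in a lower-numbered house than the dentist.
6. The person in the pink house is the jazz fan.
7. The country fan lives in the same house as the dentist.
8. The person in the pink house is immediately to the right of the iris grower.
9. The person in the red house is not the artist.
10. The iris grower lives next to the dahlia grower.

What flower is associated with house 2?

By clue 1, the tulip grower is in house 4.
The person in the blue house is narrowed to house 3 or 4; consider each.
Placing it in house 3 leads to a contradiction, so it's in house 4.
Clue 4: the dentist is in house 3.
Clue 7: the country fan is in house 3.
By clue 6, the person in the pink house is in house 2.
By clue 6, the jazz fan is in house 2.
Clue 8 places the iris grower in house 1.
Clue 10 places the dahlia grower in house 2.
That leaves red as the color for house 1.
That leaves gray as the color for house 3.
The only music genre still possible for house 1 is blues.
So house 4 gets rock for music genre.
House 3 flower: only daisy fits.
By clue 3, the teacher is in house 2.
That leaves chef as the profession for house 1.
House 4's profession must be artist (nothing else left).
So: house 1 = red/blues/chef/iris, house 2 = pink/jazz/teacher/dahlia, house 3 = gray/country/dentist/daisy, house 4 = blue/rock/artist/tulip.

dahlia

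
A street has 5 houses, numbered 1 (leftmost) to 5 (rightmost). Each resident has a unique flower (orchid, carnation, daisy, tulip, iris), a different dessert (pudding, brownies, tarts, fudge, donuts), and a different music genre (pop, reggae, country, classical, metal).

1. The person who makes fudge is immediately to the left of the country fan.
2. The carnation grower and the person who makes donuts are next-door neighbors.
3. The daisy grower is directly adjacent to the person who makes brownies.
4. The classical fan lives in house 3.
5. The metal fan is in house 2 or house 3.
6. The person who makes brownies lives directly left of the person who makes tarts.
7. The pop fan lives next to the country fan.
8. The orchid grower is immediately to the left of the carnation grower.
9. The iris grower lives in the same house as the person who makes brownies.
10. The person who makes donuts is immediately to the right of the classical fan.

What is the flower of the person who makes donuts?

orchid

The classical fan is in house 3 (clue 4).
By clue 10, the person who makes donuts is in house 4.
House 2 music genre: only metal fits.
The person who makes fudge is in house 3 (clue 1).
Clue 1 places the country fan in house 4.
By clue 7, the pop fan is in house 5.
So house 5 gets pudding for dessert.
House 1 music genre: only reggae fits.
The person who makes brownies is in house 1 (clue 6).
From clue 9, the iris grower must be in house 1.
That leaves tarts as the dessert for house 2.
From clue 3, the daisy grower must be in house 2.
Clue 8 places the carnation grower in house 5.
House 3 flower: only tulip fits.
House 4's flower must be orchid (nothing else left).
So: house 1 = iris/brownies/reggae, house 2 = daisy/tarts/metal, house 3 = tulip/fudge/classical, house 4 = orchid/donuts/country, house 5 = carnation/pudding/pop.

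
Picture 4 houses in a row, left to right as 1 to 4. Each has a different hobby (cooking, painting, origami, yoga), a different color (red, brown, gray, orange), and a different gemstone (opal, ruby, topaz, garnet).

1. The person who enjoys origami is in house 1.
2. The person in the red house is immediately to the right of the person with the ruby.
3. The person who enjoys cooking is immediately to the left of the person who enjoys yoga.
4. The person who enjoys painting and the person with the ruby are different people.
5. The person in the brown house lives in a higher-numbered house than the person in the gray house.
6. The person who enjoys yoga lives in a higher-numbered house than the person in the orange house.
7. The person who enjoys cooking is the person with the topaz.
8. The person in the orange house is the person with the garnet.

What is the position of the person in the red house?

The person who enjoys origami is in house 1 (clue 1).
House 4 gemstone: only opal fits.
The person who enjoys cooking is narrowed to house 2 or 3; consider each.
Placing it in house 3 leads to a contradiction, so it's in house 2.
From clue 3, the person who enjoys yoga must be in house 3.
The person with the topaz is in house 2 (clue 7).
So house 4 gets painting for hobby.
That leaves garnet as the gemstone for house 1.
So house 3 gets ruby for gemstone.
Clue 2: the person in the red house is in house 4.
From clue 8, the person in the orange house must be in house 1.
By clue 5, the person in the brown house is in house 3.
From clue 5, the person in the gray house must be in house 2.
So: house 1 = origami/orange/garnet, house 2 = cooking/gray/topaz, house 3 = yoga/brown/ruby, house 4 = painting/red/opal.

4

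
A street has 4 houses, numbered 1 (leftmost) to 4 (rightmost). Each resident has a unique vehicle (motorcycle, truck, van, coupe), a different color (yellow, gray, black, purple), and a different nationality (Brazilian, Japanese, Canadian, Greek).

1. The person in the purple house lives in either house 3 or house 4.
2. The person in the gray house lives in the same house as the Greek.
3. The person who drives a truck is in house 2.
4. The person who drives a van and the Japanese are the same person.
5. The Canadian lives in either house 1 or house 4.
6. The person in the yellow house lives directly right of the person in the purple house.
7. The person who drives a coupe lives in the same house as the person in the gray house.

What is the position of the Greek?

Clue 3 places the person who drives a truck in house 2.
Clue 6 places the person in the yellow house in house 4.
Clue 6 places the person in the purple house in house 3.
From clue 7, the person who drives a coupe must be in house 1.
The person in the gray house is in house 1 (clue 7).
House 2's color must be black (nothing else left).
The Greek is in house 1 (clue 2).
That leaves Brazilian as the nationality for house 2.
House 3's nationality must be Japanese (nothing else left).
House 4's nationality must be Canadian (nothing else left).
By clue 4, the person who drives a van is in house 3.
House 4 vehicle: only motorcycle fits.
So: house 1 = coupe/gray/Greek, house 2 = truck/black/Brazilian, house 3 = van/purple/Japanese, house 4 = motorcycle/yellow/Canadian.

1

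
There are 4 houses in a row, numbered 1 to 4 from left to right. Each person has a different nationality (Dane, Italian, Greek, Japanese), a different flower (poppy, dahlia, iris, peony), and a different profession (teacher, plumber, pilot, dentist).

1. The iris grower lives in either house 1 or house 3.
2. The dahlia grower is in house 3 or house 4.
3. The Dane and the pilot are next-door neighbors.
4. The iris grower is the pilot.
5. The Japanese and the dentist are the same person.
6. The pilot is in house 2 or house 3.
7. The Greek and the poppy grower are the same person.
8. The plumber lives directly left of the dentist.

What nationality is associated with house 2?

From clue 6, the pilot must be in house 3.
The iris grower is in house 3 (clue 4).
By clue 8, the plumber is in house 1.
The dentist is in house 2 (clue 8).
The only profession still possible for house 4 is teacher.
The Japanese is in house 2 (clue 5).
That leaves Italian as the nationality for house 3.
House 4 flower: only dahlia fits.
Clue 7: the Greek is in house 1.
Clue 7: the poppy grower is in house 1.
House 4 nationality: only Dane fits.
That leaves peony as the flower for house 2.
So: house 1 = Greek/poppy/plumber, house 2 = Japanese/peony/dentist, house 3 = Italian/iris/pilot, house 4 = Dane/dahlia/teacher.

Japanese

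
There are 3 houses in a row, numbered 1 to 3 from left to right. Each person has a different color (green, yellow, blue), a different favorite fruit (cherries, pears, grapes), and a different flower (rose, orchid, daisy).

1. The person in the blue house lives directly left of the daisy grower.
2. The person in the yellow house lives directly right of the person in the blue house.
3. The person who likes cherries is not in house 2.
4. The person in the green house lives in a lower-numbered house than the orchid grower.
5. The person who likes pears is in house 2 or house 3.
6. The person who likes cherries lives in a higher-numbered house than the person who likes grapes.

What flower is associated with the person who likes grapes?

rose

The person who likes cherries is in house 3 (clue 6).
So house 3 gets yellow for color.
So house 1 gets grapes for favorite fruit.
So house 2 gets pears for favorite fruit.
So house 1 gets rose for flower.
Clue 2 places the person in the blue house in house 2.
That leaves green as the color for house 1.
The daisy grower is in house 3 (clue 1).
So house 2 gets orchid for flower.
So: house 1 = green/grapes/rose, house 2 = blue/pears/orchid, house 3 = yellow/cherries/daisy.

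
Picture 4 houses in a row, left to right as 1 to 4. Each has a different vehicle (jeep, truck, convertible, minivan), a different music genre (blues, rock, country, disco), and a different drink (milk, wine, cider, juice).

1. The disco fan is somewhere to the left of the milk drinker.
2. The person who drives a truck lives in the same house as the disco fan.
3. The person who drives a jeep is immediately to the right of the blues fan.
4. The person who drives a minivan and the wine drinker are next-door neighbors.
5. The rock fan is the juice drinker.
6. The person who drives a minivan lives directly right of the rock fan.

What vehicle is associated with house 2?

House 4 music genre: only country fits.
The person who drives a jeep is narrowed to house 2 or 3 or 4; consider each.
Placing it in house 2 and house 3 leads to a contradiction, so it's in house 4.
The blues fan is in house 3 (clue 3).
The person who drives a minivan is narrowed to house 2 or 3; consider each.
Placing it in house 2 leads to a contradiction, so it's in house 3.
Clue 6: the rock fan is in house 2.
That leaves disco as the music genre for house 1.
By clue 2, the person who drives a truck is in house 1.
The juice drinker is in house 2 (clue 5).
That leaves convertible as the vehicle for house 2.
That leaves cider as the drink for house 1.
That leaves milk as the drink for house 3.
House 4 drink: only wine fits.
So: house 1 = truck/disco/cider, house 2 = convertible/rock/juice, house 3 = minivan/blues/milk, house 4 = jeep/country/wine.

convertible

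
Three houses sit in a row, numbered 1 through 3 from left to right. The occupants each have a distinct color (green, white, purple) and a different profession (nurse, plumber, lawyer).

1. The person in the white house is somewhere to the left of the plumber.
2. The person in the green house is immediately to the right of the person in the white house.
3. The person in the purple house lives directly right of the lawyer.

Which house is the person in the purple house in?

3

The only color still possible for house 1 is white.
The person in the green house is in house 2 (clue 2).
That leaves purple as the color for house 3.
Clue 3 places the lawyer in house 2.
The only profession still possible for house 1 is nurse.
That leaves plumber as the profession for house 3.
So: house 1 = white/nurse, house 2 = green/lawyer, house 3 = purple/plumber.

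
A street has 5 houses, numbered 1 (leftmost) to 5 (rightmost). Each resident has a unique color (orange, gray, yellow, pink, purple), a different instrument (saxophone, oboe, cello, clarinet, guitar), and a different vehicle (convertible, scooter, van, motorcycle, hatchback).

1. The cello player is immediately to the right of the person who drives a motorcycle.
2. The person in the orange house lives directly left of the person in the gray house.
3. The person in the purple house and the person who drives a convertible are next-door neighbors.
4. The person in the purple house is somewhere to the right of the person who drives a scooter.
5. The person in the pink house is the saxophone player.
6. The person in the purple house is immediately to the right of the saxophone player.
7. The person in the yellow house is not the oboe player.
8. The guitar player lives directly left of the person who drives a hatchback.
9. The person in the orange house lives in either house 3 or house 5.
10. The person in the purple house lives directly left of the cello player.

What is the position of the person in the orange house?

3

From clue 9, the person in the orange house must be in house 3.
From clue 2, the person in the gray house must be in house 4.
By clue 6, the person in the purple house is in house 2.
Clue 6: the saxophone player is in house 1.
Clue 10: the cello player is in house 3.
House 5 color: only yellow fits.
Clue 1 places the person who drives a motorcycle in house 2.
The person who drives a scooter is in house 1 (clue 4).
House 1 color: only pink fits.
The only instrument still possible for house 5 is clarinet.
That leaves van as the vehicle for house 4.
That leaves hatchback as the vehicle for house 5.
From clue 8, the guitar player must be in house 4.
That leaves oboe as the instrument for house 2.
The only vehicle still possible for house 3 is convertible.
So: house 1 = pink/saxophone/scooter, house 2 = purple/oboe/motorcycle, house 3 = orange/cello/convertible, house 4 = gray/guitar/van, house 5 = yellow/clarinet/hatchback.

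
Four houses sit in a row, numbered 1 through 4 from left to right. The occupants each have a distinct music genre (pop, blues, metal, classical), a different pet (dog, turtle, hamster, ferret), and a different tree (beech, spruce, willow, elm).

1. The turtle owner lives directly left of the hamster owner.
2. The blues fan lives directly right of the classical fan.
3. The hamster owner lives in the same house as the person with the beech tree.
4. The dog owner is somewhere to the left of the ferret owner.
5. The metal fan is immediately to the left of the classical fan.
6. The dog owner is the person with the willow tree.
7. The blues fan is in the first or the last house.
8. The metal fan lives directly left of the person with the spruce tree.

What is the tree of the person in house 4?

beech

From clue 7, the blues fan must be in house 4.
By clue 2, the classical fan is in house 3.
Clue 5: the metal fan is in house 2.
From clue 8, the person with the spruce tree must be in house 3.
House 1 music genre: only pop fits.
The dog owner is narrowed to house 1 or 2; consider each.
Placing it in house 2 leads to a contradiction, so it's in house 1.
By clue 6, the person with the willow tree is in house 1.
So house 3 gets turtle for pet.
Clue 1 places the hamster owner in house 4.
Clue 3: the person with the beech tree is in house 4.
That leaves ferret as the pet for house 2.
That leaves elm as the tree for house 2.
So: house 1 = pop/dog/willow, house 2 = metal/ferret/elm, house 3 = classical/turtle/spruce, house 4 = blues/hamster/beech.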